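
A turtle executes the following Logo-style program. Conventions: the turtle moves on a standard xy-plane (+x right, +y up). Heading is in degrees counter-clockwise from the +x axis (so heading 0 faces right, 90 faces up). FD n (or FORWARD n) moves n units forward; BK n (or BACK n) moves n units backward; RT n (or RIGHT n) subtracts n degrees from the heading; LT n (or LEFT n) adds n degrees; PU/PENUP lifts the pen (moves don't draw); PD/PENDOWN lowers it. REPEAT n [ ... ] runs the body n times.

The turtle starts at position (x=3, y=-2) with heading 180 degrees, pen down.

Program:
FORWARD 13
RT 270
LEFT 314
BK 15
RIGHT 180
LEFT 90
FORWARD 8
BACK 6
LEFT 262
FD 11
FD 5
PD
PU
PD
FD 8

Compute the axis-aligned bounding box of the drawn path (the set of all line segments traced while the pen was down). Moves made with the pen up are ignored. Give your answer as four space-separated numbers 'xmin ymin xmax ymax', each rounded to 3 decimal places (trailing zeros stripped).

Answer: -10 -2 18.817 23.965

Derivation:
Executing turtle program step by step:
Start: pos=(3,-2), heading=180, pen down
FD 13: (3,-2) -> (-10,-2) [heading=180, draw]
RT 270: heading 180 -> 270
LT 314: heading 270 -> 224
BK 15: (-10,-2) -> (0.79,8.42) [heading=224, draw]
RT 180: heading 224 -> 44
LT 90: heading 44 -> 134
FD 8: (0.79,8.42) -> (-4.767,14.175) [heading=134, draw]
BK 6: (-4.767,14.175) -> (-0.599,9.859) [heading=134, draw]
LT 262: heading 134 -> 36
FD 11: (-0.599,9.859) -> (8.3,16.324) [heading=36, draw]
FD 5: (8.3,16.324) -> (12.345,19.263) [heading=36, draw]
PD: pen down
PU: pen up
PD: pen down
FD 8: (12.345,19.263) -> (18.817,23.965) [heading=36, draw]
Final: pos=(18.817,23.965), heading=36, 7 segment(s) drawn

Segment endpoints: x in {-10, -4.767, -0.599, 0.79, 3, 8.3, 12.345, 18.817}, y in {-2, -2, 8.42, 9.859, 14.175, 16.324, 19.263, 23.965}
xmin=-10, ymin=-2, xmax=18.817, ymax=23.965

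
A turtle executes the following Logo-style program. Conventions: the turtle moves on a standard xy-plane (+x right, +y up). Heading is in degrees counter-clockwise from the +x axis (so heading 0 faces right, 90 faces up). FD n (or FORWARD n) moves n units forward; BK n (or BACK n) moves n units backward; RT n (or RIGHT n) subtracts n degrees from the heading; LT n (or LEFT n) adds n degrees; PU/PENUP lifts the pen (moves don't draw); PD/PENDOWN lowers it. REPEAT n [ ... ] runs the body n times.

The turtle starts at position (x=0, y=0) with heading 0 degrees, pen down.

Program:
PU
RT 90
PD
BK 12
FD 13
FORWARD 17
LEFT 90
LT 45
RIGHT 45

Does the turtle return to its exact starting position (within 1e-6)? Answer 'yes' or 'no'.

Executing turtle program step by step:
Start: pos=(0,0), heading=0, pen down
PU: pen up
RT 90: heading 0 -> 270
PD: pen down
BK 12: (0,0) -> (0,12) [heading=270, draw]
FD 13: (0,12) -> (0,-1) [heading=270, draw]
FD 17: (0,-1) -> (0,-18) [heading=270, draw]
LT 90: heading 270 -> 0
LT 45: heading 0 -> 45
RT 45: heading 45 -> 0
Final: pos=(0,-18), heading=0, 3 segment(s) drawn

Start position: (0, 0)
Final position: (0, -18)
Distance = 18; >= 1e-6 -> NOT closed

Answer: no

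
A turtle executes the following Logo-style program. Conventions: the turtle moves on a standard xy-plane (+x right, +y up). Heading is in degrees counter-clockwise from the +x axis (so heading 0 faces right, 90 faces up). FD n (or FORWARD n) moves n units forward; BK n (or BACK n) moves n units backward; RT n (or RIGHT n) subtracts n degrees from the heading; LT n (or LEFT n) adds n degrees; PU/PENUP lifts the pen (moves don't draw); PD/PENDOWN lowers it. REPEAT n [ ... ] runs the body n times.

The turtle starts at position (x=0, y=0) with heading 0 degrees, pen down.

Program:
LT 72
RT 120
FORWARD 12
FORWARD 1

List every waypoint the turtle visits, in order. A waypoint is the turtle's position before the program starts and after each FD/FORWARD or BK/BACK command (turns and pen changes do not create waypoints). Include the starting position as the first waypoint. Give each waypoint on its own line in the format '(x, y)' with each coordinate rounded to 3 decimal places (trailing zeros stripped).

Executing turtle program step by step:
Start: pos=(0,0), heading=0, pen down
LT 72: heading 0 -> 72
RT 120: heading 72 -> 312
FD 12: (0,0) -> (8.03,-8.918) [heading=312, draw]
FD 1: (8.03,-8.918) -> (8.699,-9.661) [heading=312, draw]
Final: pos=(8.699,-9.661), heading=312, 2 segment(s) drawn
Waypoints (3 total):
(0, 0)
(8.03, -8.918)
(8.699, -9.661)

Answer: (0, 0)
(8.03, -8.918)
(8.699, -9.661)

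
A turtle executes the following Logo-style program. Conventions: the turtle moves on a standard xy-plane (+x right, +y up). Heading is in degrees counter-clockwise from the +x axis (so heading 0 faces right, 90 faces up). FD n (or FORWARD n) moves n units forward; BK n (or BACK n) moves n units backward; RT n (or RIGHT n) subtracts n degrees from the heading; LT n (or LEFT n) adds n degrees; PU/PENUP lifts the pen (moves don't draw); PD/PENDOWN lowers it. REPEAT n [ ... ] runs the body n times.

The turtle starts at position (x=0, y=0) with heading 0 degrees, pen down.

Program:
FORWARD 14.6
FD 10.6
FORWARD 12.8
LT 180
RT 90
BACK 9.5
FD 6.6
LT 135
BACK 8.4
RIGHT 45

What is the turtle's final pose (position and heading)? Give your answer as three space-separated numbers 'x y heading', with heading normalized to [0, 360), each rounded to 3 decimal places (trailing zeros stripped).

Answer: 43.94 3.04 180

Derivation:
Executing turtle program step by step:
Start: pos=(0,0), heading=0, pen down
FD 14.6: (0,0) -> (14.6,0) [heading=0, draw]
FD 10.6: (14.6,0) -> (25.2,0) [heading=0, draw]
FD 12.8: (25.2,0) -> (38,0) [heading=0, draw]
LT 180: heading 0 -> 180
RT 90: heading 180 -> 90
BK 9.5: (38,0) -> (38,-9.5) [heading=90, draw]
FD 6.6: (38,-9.5) -> (38,-2.9) [heading=90, draw]
LT 135: heading 90 -> 225
BK 8.4: (38,-2.9) -> (43.94,3.04) [heading=225, draw]
RT 45: heading 225 -> 180
Final: pos=(43.94,3.04), heading=180, 6 segment(s) drawn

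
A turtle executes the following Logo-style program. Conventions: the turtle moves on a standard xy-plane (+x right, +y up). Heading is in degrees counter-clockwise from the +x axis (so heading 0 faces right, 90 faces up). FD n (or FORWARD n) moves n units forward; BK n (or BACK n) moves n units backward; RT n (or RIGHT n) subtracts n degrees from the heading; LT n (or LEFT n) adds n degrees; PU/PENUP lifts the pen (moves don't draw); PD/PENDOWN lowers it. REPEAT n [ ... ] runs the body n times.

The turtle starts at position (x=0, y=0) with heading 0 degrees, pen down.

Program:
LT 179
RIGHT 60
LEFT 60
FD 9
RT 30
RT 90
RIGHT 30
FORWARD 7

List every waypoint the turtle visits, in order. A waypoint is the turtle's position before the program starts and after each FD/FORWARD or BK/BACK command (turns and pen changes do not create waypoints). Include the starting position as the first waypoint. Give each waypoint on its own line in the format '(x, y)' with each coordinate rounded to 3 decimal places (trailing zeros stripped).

Executing turtle program step by step:
Start: pos=(0,0), heading=0, pen down
LT 179: heading 0 -> 179
RT 60: heading 179 -> 119
LT 60: heading 119 -> 179
FD 9: (0,0) -> (-8.999,0.157) [heading=179, draw]
RT 30: heading 179 -> 149
RT 90: heading 149 -> 59
RT 30: heading 59 -> 29
FD 7: (-8.999,0.157) -> (-2.876,3.551) [heading=29, draw]
Final: pos=(-2.876,3.551), heading=29, 2 segment(s) drawn
Waypoints (3 total):
(0, 0)
(-8.999, 0.157)
(-2.876, 3.551)

Answer: (0, 0)
(-8.999, 0.157)
(-2.876, 3.551)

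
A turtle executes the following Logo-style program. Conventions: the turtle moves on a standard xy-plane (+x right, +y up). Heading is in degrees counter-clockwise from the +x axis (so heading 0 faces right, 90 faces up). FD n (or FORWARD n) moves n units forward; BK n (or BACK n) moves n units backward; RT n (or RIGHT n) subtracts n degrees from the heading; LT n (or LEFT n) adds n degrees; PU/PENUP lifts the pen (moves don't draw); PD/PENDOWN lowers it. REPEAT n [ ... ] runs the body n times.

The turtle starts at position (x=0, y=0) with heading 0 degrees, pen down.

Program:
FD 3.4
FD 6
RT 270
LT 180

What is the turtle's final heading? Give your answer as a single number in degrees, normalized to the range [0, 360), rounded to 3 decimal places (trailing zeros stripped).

Executing turtle program step by step:
Start: pos=(0,0), heading=0, pen down
FD 3.4: (0,0) -> (3.4,0) [heading=0, draw]
FD 6: (3.4,0) -> (9.4,0) [heading=0, draw]
RT 270: heading 0 -> 90
LT 180: heading 90 -> 270
Final: pos=(9.4,0), heading=270, 2 segment(s) drawn

Answer: 270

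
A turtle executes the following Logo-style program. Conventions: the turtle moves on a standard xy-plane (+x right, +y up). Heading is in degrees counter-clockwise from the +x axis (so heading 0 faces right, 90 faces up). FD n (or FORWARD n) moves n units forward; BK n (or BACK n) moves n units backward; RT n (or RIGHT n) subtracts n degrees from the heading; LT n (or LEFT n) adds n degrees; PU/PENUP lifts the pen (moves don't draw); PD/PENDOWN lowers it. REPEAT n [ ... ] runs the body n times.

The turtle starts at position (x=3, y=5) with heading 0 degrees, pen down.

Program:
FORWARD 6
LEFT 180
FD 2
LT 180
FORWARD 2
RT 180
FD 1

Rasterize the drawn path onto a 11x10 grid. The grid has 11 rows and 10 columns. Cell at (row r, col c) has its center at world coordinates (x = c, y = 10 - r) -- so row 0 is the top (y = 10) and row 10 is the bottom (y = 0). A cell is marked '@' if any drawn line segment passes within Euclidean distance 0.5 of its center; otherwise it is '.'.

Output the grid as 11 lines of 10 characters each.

Answer: ..........
..........
..........
..........
..........
...@@@@@@@
..........
..........
..........
..........
..........

Derivation:
Segment 0: (3,5) -> (9,5)
Segment 1: (9,5) -> (7,5)
Segment 2: (7,5) -> (9,5)
Segment 3: (9,5) -> (8,5)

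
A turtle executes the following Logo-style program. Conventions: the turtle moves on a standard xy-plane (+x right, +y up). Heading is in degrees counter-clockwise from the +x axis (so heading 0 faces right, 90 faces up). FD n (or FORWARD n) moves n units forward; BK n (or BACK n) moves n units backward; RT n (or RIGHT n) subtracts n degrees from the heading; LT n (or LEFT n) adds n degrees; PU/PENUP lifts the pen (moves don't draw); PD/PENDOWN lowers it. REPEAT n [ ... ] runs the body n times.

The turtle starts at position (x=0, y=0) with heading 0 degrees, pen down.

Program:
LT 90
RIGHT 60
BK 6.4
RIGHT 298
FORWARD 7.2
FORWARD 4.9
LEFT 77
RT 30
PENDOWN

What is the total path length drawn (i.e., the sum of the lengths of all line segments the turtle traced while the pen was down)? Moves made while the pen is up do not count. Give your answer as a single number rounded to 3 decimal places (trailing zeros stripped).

Answer: 18.5

Derivation:
Executing turtle program step by step:
Start: pos=(0,0), heading=0, pen down
LT 90: heading 0 -> 90
RT 60: heading 90 -> 30
BK 6.4: (0,0) -> (-5.543,-3.2) [heading=30, draw]
RT 298: heading 30 -> 92
FD 7.2: (-5.543,-3.2) -> (-5.794,3.996) [heading=92, draw]
FD 4.9: (-5.794,3.996) -> (-5.965,8.893) [heading=92, draw]
LT 77: heading 92 -> 169
RT 30: heading 169 -> 139
PD: pen down
Final: pos=(-5.965,8.893), heading=139, 3 segment(s) drawn

Segment lengths:
  seg 1: (0,0) -> (-5.543,-3.2), length = 6.4
  seg 2: (-5.543,-3.2) -> (-5.794,3.996), length = 7.2
  seg 3: (-5.794,3.996) -> (-5.965,8.893), length = 4.9
Total = 18.5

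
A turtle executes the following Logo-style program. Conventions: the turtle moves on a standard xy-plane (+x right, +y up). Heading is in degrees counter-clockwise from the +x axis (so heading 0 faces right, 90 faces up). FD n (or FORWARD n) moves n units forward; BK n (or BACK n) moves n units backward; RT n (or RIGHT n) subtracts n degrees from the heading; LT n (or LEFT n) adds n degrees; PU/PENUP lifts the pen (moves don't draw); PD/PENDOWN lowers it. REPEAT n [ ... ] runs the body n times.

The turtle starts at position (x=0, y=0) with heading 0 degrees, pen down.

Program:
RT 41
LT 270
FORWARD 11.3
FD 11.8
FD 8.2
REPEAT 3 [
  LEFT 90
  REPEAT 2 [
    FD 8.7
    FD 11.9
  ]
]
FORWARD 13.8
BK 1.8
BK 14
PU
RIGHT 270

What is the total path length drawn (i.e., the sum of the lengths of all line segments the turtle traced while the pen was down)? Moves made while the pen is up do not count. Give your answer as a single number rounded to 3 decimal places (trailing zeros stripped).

Executing turtle program step by step:
Start: pos=(0,0), heading=0, pen down
RT 41: heading 0 -> 319
LT 270: heading 319 -> 229
FD 11.3: (0,0) -> (-7.413,-8.528) [heading=229, draw]
FD 11.8: (-7.413,-8.528) -> (-15.155,-17.434) [heading=229, draw]
FD 8.2: (-15.155,-17.434) -> (-20.535,-23.622) [heading=229, draw]
REPEAT 3 [
  -- iteration 1/3 --
  LT 90: heading 229 -> 319
  REPEAT 2 [
    -- iteration 1/2 --
    FD 8.7: (-20.535,-23.622) -> (-13.969,-29.33) [heading=319, draw]
    FD 11.9: (-13.969,-29.33) -> (-4.988,-37.137) [heading=319, draw]
    -- iteration 2/2 --
    FD 8.7: (-4.988,-37.137) -> (1.578,-42.845) [heading=319, draw]
    FD 11.9: (1.578,-42.845) -> (10.559,-50.652) [heading=319, draw]
  ]
  -- iteration 2/3 --
  LT 90: heading 319 -> 49
  REPEAT 2 [
    -- iteration 1/2 --
    FD 8.7: (10.559,-50.652) -> (16.267,-44.086) [heading=49, draw]
    FD 11.9: (16.267,-44.086) -> (24.074,-35.105) [heading=49, draw]
    -- iteration 2/2 --
    FD 8.7: (24.074,-35.105) -> (29.782,-28.539) [heading=49, draw]
    FD 11.9: (29.782,-28.539) -> (37.589,-19.558) [heading=49, draw]
  ]
  -- iteration 3/3 --
  LT 90: heading 49 -> 139
  REPEAT 2 [
    -- iteration 1/2 --
    FD 8.7: (37.589,-19.558) -> (31.023,-13.85) [heading=139, draw]
    FD 11.9: (31.023,-13.85) -> (22.042,-6.043) [heading=139, draw]
    -- iteration 2/2 --
    FD 8.7: (22.042,-6.043) -> (15.476,-0.335) [heading=139, draw]
    FD 11.9: (15.476,-0.335) -> (6.495,7.472) [heading=139, draw]
  ]
]
FD 13.8: (6.495,7.472) -> (-3.92,16.525) [heading=139, draw]
BK 1.8: (-3.92,16.525) -> (-2.562,15.344) [heading=139, draw]
BK 14: (-2.562,15.344) -> (8.004,6.16) [heading=139, draw]
PU: pen up
RT 270: heading 139 -> 229
Final: pos=(8.004,6.16), heading=229, 18 segment(s) drawn

Segment lengths:
  seg 1: (0,0) -> (-7.413,-8.528), length = 11.3
  seg 2: (-7.413,-8.528) -> (-15.155,-17.434), length = 11.8
  seg 3: (-15.155,-17.434) -> (-20.535,-23.622), length = 8.2
  seg 4: (-20.535,-23.622) -> (-13.969,-29.33), length = 8.7
  seg 5: (-13.969,-29.33) -> (-4.988,-37.137), length = 11.9
  seg 6: (-4.988,-37.137) -> (1.578,-42.845), length = 8.7
  seg 7: (1.578,-42.845) -> (10.559,-50.652), length = 11.9
  seg 8: (10.559,-50.652) -> (16.267,-44.086), length = 8.7
  seg 9: (16.267,-44.086) -> (24.074,-35.105), length = 11.9
  seg 10: (24.074,-35.105) -> (29.782,-28.539), length = 8.7
  seg 11: (29.782,-28.539) -> (37.589,-19.558), length = 11.9
  seg 12: (37.589,-19.558) -> (31.023,-13.85), length = 8.7
  seg 13: (31.023,-13.85) -> (22.042,-6.043), length = 11.9
  seg 14: (22.042,-6.043) -> (15.476,-0.335), length = 8.7
  seg 15: (15.476,-0.335) -> (6.495,7.472), length = 11.9
  seg 16: (6.495,7.472) -> (-3.92,16.525), length = 13.8
  seg 17: (-3.92,16.525) -> (-2.562,15.344), length = 1.8
  seg 18: (-2.562,15.344) -> (8.004,6.16), length = 14
Total = 184.5

Answer: 184.5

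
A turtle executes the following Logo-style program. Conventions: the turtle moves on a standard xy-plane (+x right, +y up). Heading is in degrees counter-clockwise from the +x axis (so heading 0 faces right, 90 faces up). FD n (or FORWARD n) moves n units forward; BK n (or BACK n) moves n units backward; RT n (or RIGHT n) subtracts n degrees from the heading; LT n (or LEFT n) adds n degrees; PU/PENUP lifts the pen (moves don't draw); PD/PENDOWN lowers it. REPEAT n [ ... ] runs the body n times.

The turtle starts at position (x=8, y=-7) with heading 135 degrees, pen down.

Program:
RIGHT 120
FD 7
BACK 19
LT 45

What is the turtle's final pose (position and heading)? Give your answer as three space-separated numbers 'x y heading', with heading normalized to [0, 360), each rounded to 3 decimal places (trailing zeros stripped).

Executing turtle program step by step:
Start: pos=(8,-7), heading=135, pen down
RT 120: heading 135 -> 15
FD 7: (8,-7) -> (14.761,-5.188) [heading=15, draw]
BK 19: (14.761,-5.188) -> (-3.591,-10.106) [heading=15, draw]
LT 45: heading 15 -> 60
Final: pos=(-3.591,-10.106), heading=60, 2 segment(s) drawn

Answer: -3.591 -10.106 60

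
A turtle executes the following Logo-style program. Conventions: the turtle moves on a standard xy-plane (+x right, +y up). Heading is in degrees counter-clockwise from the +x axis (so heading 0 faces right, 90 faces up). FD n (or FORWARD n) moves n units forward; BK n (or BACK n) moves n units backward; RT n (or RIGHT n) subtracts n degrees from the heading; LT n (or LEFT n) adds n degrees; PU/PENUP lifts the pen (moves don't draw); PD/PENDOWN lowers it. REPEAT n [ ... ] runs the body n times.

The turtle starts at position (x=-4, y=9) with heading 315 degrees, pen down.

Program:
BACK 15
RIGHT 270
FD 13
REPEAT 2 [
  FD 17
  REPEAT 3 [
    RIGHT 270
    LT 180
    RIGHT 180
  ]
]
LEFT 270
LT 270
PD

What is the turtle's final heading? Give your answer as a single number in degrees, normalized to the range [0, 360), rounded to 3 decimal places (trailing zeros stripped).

Executing turtle program step by step:
Start: pos=(-4,9), heading=315, pen down
BK 15: (-4,9) -> (-14.607,19.607) [heading=315, draw]
RT 270: heading 315 -> 45
FD 13: (-14.607,19.607) -> (-5.414,28.799) [heading=45, draw]
REPEAT 2 [
  -- iteration 1/2 --
  FD 17: (-5.414,28.799) -> (6.607,40.82) [heading=45, draw]
  REPEAT 3 [
    -- iteration 1/3 --
    RT 270: heading 45 -> 135
    LT 180: heading 135 -> 315
    RT 180: heading 315 -> 135
    -- iteration 2/3 --
    RT 270: heading 135 -> 225
    LT 180: heading 225 -> 45
    RT 180: heading 45 -> 225
    -- iteration 3/3 --
    RT 270: heading 225 -> 315
    LT 180: heading 315 -> 135
    RT 180: heading 135 -> 315
  ]
  -- iteration 2/2 --
  FD 17: (6.607,40.82) -> (18.627,28.799) [heading=315, draw]
  REPEAT 3 [
    -- iteration 1/3 --
    RT 270: heading 315 -> 45
    LT 180: heading 45 -> 225
    RT 180: heading 225 -> 45
    -- iteration 2/3 --
    RT 270: heading 45 -> 135
    LT 180: heading 135 -> 315
    RT 180: heading 315 -> 135
    -- iteration 3/3 --
    RT 270: heading 135 -> 225
    LT 180: heading 225 -> 45
    RT 180: heading 45 -> 225
  ]
]
LT 270: heading 225 -> 135
LT 270: heading 135 -> 45
PD: pen down
Final: pos=(18.627,28.799), heading=45, 4 segment(s) drawn

Answer: 45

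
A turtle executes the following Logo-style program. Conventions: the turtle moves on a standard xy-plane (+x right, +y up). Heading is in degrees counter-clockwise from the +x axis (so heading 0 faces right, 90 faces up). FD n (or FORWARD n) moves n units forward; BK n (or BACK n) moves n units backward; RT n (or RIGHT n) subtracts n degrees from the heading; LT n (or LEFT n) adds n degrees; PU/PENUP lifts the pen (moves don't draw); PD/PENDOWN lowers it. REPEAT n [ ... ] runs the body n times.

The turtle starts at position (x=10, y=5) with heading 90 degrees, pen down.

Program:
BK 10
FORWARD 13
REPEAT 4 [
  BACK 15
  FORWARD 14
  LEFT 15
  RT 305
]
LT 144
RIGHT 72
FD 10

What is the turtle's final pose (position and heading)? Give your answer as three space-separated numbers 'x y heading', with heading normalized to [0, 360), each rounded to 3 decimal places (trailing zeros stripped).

Answer: 12.474 18.193 82

Derivation:
Executing turtle program step by step:
Start: pos=(10,5), heading=90, pen down
BK 10: (10,5) -> (10,-5) [heading=90, draw]
FD 13: (10,-5) -> (10,8) [heading=90, draw]
REPEAT 4 [
  -- iteration 1/4 --
  BK 15: (10,8) -> (10,-7) [heading=90, draw]
  FD 14: (10,-7) -> (10,7) [heading=90, draw]
  LT 15: heading 90 -> 105
  RT 305: heading 105 -> 160
  -- iteration 2/4 --
  BK 15: (10,7) -> (24.095,1.87) [heading=160, draw]
  FD 14: (24.095,1.87) -> (10.94,6.658) [heading=160, draw]
  LT 15: heading 160 -> 175
  RT 305: heading 175 -> 230
  -- iteration 3/4 --
  BK 15: (10.94,6.658) -> (20.582,18.149) [heading=230, draw]
  FD 14: (20.582,18.149) -> (11.582,7.424) [heading=230, draw]
  LT 15: heading 230 -> 245
  RT 305: heading 245 -> 300
  -- iteration 4/4 --
  BK 15: (11.582,7.424) -> (4.082,20.414) [heading=300, draw]
  FD 14: (4.082,20.414) -> (11.082,8.29) [heading=300, draw]
  LT 15: heading 300 -> 315
  RT 305: heading 315 -> 10
]
LT 144: heading 10 -> 154
RT 72: heading 154 -> 82
FD 10: (11.082,8.29) -> (12.474,18.193) [heading=82, draw]
Final: pos=(12.474,18.193), heading=82, 11 segment(s) drawn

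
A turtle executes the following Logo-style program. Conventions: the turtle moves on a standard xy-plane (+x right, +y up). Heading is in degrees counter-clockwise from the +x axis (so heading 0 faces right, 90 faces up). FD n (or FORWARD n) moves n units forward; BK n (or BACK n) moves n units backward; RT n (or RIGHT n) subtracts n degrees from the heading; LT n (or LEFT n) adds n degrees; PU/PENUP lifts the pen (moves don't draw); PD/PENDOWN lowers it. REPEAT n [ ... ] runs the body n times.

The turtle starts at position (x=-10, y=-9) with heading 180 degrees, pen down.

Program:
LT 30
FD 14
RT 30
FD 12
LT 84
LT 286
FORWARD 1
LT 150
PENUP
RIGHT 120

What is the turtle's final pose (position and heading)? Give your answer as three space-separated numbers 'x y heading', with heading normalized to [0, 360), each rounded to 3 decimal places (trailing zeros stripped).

Executing turtle program step by step:
Start: pos=(-10,-9), heading=180, pen down
LT 30: heading 180 -> 210
FD 14: (-10,-9) -> (-22.124,-16) [heading=210, draw]
RT 30: heading 210 -> 180
FD 12: (-22.124,-16) -> (-34.124,-16) [heading=180, draw]
LT 84: heading 180 -> 264
LT 286: heading 264 -> 190
FD 1: (-34.124,-16) -> (-35.109,-16.174) [heading=190, draw]
LT 150: heading 190 -> 340
PU: pen up
RT 120: heading 340 -> 220
Final: pos=(-35.109,-16.174), heading=220, 3 segment(s) drawn

Answer: -35.109 -16.174 220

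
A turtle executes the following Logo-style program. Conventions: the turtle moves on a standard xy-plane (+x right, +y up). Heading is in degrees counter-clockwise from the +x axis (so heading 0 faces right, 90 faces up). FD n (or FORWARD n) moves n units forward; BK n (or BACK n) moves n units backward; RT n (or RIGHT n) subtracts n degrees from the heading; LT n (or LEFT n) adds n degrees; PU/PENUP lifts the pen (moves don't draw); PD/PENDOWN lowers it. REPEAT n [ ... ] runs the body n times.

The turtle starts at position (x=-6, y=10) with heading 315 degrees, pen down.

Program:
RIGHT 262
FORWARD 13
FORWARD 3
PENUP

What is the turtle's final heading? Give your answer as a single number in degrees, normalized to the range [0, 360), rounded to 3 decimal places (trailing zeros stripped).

Answer: 53

Derivation:
Executing turtle program step by step:
Start: pos=(-6,10), heading=315, pen down
RT 262: heading 315 -> 53
FD 13: (-6,10) -> (1.824,20.382) [heading=53, draw]
FD 3: (1.824,20.382) -> (3.629,22.778) [heading=53, draw]
PU: pen up
Final: pos=(3.629,22.778), heading=53, 2 segment(s) drawn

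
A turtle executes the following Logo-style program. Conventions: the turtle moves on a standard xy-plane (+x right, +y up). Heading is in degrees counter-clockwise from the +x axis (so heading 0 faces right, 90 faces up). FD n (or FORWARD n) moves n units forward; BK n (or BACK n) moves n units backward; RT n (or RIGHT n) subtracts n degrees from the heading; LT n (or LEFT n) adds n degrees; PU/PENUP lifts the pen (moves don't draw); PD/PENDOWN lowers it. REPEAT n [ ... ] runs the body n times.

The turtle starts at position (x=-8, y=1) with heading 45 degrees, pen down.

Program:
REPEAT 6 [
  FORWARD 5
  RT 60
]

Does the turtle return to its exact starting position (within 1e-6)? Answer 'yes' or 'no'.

Answer: yes

Derivation:
Executing turtle program step by step:
Start: pos=(-8,1), heading=45, pen down
REPEAT 6 [
  -- iteration 1/6 --
  FD 5: (-8,1) -> (-4.464,4.536) [heading=45, draw]
  RT 60: heading 45 -> 345
  -- iteration 2/6 --
  FD 5: (-4.464,4.536) -> (0.365,3.241) [heading=345, draw]
  RT 60: heading 345 -> 285
  -- iteration 3/6 --
  FD 5: (0.365,3.241) -> (1.659,-1.588) [heading=285, draw]
  RT 60: heading 285 -> 225
  -- iteration 4/6 --
  FD 5: (1.659,-1.588) -> (-1.876,-5.124) [heading=225, draw]
  RT 60: heading 225 -> 165
  -- iteration 5/6 --
  FD 5: (-1.876,-5.124) -> (-6.706,-3.83) [heading=165, draw]
  RT 60: heading 165 -> 105
  -- iteration 6/6 --
  FD 5: (-6.706,-3.83) -> (-8,1) [heading=105, draw]
  RT 60: heading 105 -> 45
]
Final: pos=(-8,1), heading=45, 6 segment(s) drawn

Start position: (-8, 1)
Final position: (-8, 1)
Distance = 0; < 1e-6 -> CLOSED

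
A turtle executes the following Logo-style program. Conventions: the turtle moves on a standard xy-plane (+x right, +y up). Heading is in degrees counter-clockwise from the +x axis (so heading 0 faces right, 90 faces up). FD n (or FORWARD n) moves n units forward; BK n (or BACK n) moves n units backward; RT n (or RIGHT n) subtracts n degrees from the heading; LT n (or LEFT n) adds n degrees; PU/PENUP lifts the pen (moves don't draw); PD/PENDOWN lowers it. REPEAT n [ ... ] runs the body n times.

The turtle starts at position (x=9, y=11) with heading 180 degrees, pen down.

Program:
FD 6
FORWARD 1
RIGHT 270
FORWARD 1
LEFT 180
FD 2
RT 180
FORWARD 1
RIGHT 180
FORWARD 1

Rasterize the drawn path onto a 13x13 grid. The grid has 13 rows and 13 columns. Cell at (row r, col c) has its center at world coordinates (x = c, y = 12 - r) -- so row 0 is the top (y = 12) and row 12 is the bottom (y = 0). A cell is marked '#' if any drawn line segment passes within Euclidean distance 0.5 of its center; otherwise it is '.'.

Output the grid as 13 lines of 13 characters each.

Answer: ..#..........
..########...
..#..........
.............
.............
.............
.............
.............
.............
.............
.............
.............
.............

Derivation:
Segment 0: (9,11) -> (3,11)
Segment 1: (3,11) -> (2,11)
Segment 2: (2,11) -> (2,10)
Segment 3: (2,10) -> (2,12)
Segment 4: (2,12) -> (2,11)
Segment 5: (2,11) -> (2,12)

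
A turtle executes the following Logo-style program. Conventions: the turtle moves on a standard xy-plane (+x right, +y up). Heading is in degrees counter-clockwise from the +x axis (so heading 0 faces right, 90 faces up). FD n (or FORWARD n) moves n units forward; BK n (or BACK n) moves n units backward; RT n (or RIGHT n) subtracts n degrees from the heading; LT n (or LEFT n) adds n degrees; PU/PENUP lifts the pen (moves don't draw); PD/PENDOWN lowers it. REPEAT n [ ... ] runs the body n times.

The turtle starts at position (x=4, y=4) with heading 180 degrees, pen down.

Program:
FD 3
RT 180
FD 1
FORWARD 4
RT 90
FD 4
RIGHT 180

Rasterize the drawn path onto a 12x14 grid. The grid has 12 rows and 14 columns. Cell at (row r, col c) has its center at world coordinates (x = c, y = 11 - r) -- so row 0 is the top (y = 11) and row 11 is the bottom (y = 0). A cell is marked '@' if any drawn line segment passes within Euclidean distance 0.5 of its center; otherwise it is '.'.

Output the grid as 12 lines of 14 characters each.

Answer: ..............
..............
..............
..............
..............
..............
..............
.@@@@@@.......
......@.......
......@.......
......@.......
......@.......

Derivation:
Segment 0: (4,4) -> (1,4)
Segment 1: (1,4) -> (2,4)
Segment 2: (2,4) -> (6,4)
Segment 3: (6,4) -> (6,0)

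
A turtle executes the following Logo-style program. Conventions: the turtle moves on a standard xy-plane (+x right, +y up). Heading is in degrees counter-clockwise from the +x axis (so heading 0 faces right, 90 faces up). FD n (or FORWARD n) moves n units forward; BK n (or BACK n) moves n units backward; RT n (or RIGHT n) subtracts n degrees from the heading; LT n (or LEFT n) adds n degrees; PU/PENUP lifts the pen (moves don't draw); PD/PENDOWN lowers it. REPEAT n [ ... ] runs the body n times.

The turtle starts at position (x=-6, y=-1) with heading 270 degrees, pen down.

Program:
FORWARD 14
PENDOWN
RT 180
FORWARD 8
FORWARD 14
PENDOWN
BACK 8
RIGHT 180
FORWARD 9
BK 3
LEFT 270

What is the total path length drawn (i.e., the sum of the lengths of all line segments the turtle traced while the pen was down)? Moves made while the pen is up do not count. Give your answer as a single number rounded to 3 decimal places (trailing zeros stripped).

Executing turtle program step by step:
Start: pos=(-6,-1), heading=270, pen down
FD 14: (-6,-1) -> (-6,-15) [heading=270, draw]
PD: pen down
RT 180: heading 270 -> 90
FD 8: (-6,-15) -> (-6,-7) [heading=90, draw]
FD 14: (-6,-7) -> (-6,7) [heading=90, draw]
PD: pen down
BK 8: (-6,7) -> (-6,-1) [heading=90, draw]
RT 180: heading 90 -> 270
FD 9: (-6,-1) -> (-6,-10) [heading=270, draw]
BK 3: (-6,-10) -> (-6,-7) [heading=270, draw]
LT 270: heading 270 -> 180
Final: pos=(-6,-7), heading=180, 6 segment(s) drawn

Segment lengths:
  seg 1: (-6,-1) -> (-6,-15), length = 14
  seg 2: (-6,-15) -> (-6,-7), length = 8
  seg 3: (-6,-7) -> (-6,7), length = 14
  seg 4: (-6,7) -> (-6,-1), length = 8
  seg 5: (-6,-1) -> (-6,-10), length = 9
  seg 6: (-6,-10) -> (-6,-7), length = 3
Total = 56

Answer: 56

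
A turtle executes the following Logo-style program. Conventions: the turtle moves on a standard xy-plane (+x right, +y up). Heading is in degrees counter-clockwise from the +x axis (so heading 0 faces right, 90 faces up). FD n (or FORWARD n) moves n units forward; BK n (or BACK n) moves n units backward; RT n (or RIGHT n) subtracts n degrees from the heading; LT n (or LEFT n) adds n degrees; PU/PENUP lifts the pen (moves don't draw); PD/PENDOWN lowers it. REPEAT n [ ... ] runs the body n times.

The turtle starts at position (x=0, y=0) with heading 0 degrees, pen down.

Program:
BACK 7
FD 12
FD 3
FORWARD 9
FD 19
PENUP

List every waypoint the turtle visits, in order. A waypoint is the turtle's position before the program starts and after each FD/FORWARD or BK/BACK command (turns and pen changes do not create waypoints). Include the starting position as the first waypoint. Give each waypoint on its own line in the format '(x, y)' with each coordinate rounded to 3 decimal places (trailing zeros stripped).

Answer: (0, 0)
(-7, 0)
(5, 0)
(8, 0)
(17, 0)
(36, 0)

Derivation:
Executing turtle program step by step:
Start: pos=(0,0), heading=0, pen down
BK 7: (0,0) -> (-7,0) [heading=0, draw]
FD 12: (-7,0) -> (5,0) [heading=0, draw]
FD 3: (5,0) -> (8,0) [heading=0, draw]
FD 9: (8,0) -> (17,0) [heading=0, draw]
FD 19: (17,0) -> (36,0) [heading=0, draw]
PU: pen up
Final: pos=(36,0), heading=0, 5 segment(s) drawn
Waypoints (6 total):
(0, 0)
(-7, 0)
(5, 0)
(8, 0)
(17, 0)
(36, 0)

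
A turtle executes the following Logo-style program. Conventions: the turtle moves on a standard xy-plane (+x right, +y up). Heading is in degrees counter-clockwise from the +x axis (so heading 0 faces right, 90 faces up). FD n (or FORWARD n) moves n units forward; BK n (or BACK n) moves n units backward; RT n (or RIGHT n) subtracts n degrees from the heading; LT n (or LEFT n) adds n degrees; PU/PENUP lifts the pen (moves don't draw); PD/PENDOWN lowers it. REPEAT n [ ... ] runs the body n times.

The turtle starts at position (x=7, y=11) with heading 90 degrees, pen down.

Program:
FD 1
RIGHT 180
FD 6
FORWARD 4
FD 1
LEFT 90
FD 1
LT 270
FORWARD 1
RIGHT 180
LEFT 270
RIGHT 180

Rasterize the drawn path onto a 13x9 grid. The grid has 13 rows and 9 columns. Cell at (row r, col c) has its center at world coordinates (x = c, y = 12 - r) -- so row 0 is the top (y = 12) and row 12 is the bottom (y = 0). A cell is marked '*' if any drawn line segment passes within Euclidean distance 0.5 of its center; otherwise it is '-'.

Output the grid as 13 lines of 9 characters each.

Segment 0: (7,11) -> (7,12)
Segment 1: (7,12) -> (7,6)
Segment 2: (7,6) -> (7,2)
Segment 3: (7,2) -> (7,1)
Segment 4: (7,1) -> (8,1)
Segment 5: (8,1) -> (8,0)

Answer: -------*-
-------*-
-------*-
-------*-
-------*-
-------*-
-------*-
-------*-
-------*-
-------*-
-------*-
-------**
--------*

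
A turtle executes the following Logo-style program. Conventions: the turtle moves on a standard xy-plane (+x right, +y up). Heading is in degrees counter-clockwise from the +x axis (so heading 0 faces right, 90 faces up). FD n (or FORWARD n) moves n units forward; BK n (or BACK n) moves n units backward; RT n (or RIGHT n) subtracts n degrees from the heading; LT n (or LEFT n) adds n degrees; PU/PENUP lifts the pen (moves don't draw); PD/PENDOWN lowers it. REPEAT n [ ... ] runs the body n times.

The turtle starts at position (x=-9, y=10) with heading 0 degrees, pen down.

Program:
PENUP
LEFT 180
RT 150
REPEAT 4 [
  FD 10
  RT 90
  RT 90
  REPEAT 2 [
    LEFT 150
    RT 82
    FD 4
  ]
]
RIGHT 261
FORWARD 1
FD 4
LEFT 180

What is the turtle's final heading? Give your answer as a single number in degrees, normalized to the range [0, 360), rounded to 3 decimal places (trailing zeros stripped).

Executing turtle program step by step:
Start: pos=(-9,10), heading=0, pen down
PU: pen up
LT 180: heading 0 -> 180
RT 150: heading 180 -> 30
REPEAT 4 [
  -- iteration 1/4 --
  FD 10: (-9,10) -> (-0.34,15) [heading=30, move]
  RT 90: heading 30 -> 300
  RT 90: heading 300 -> 210
  REPEAT 2 [
    -- iteration 1/2 --
    LT 150: heading 210 -> 0
    RT 82: heading 0 -> 278
    FD 4: (-0.34,15) -> (0.217,11.039) [heading=278, move]
    -- iteration 2/2 --
    LT 150: heading 278 -> 68
    RT 82: heading 68 -> 346
    FD 4: (0.217,11.039) -> (4.098,10.071) [heading=346, move]
  ]
  -- iteration 2/4 --
  FD 10: (4.098,10.071) -> (13.801,7.652) [heading=346, move]
  RT 90: heading 346 -> 256
  RT 90: heading 256 -> 166
  REPEAT 2 [
    -- iteration 1/2 --
    LT 150: heading 166 -> 316
    RT 82: heading 316 -> 234
    FD 4: (13.801,7.652) -> (11.45,4.416) [heading=234, move]
    -- iteration 2/2 --
    LT 150: heading 234 -> 24
    RT 82: heading 24 -> 302
    FD 4: (11.45,4.416) -> (13.57,1.024) [heading=302, move]
  ]
  -- iteration 3/4 --
  FD 10: (13.57,1.024) -> (18.869,-7.457) [heading=302, move]
  RT 90: heading 302 -> 212
  RT 90: heading 212 -> 122
  REPEAT 2 [
    -- iteration 1/2 --
    LT 150: heading 122 -> 272
    RT 82: heading 272 -> 190
    FD 4: (18.869,-7.457) -> (14.93,-8.151) [heading=190, move]
    -- iteration 2/2 --
    LT 150: heading 190 -> 340
    RT 82: heading 340 -> 258
    FD 4: (14.93,-8.151) -> (14.098,-12.064) [heading=258, move]
  ]
  -- iteration 4/4 --
  FD 10: (14.098,-12.064) -> (12.019,-21.845) [heading=258, move]
  RT 90: heading 258 -> 168
  RT 90: heading 168 -> 78
  REPEAT 2 [
    -- iteration 1/2 --
    LT 150: heading 78 -> 228
    RT 82: heading 228 -> 146
    FD 4: (12.019,-21.845) -> (8.703,-19.609) [heading=146, move]
    -- iteration 2/2 --
    LT 150: heading 146 -> 296
    RT 82: heading 296 -> 214
    FD 4: (8.703,-19.609) -> (5.387,-21.845) [heading=214, move]
  ]
]
RT 261: heading 214 -> 313
FD 1: (5.387,-21.845) -> (6.069,-22.577) [heading=313, move]
FD 4: (6.069,-22.577) -> (8.797,-25.502) [heading=313, move]
LT 180: heading 313 -> 133
Final: pos=(8.797,-25.502), heading=133, 0 segment(s) drawn

Answer: 133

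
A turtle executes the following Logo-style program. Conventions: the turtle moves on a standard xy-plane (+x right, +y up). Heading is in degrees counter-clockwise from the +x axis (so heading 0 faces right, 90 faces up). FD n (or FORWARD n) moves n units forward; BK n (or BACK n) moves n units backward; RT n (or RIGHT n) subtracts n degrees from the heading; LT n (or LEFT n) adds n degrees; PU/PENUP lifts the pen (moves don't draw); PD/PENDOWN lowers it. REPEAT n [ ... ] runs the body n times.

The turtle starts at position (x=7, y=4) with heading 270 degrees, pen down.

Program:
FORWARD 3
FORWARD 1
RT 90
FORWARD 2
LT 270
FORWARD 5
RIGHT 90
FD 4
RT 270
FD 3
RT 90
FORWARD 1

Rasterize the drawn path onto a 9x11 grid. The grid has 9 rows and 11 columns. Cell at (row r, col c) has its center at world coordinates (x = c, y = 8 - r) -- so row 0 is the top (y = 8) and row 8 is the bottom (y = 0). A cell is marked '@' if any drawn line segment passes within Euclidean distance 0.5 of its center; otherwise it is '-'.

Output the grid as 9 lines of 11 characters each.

Answer: ---------@@
---------@-
---------@-
-----@@@@@-
-----@-@---
-----@-@---
-----@-@---
-----@-@---
-----@@@---

Derivation:
Segment 0: (7,4) -> (7,1)
Segment 1: (7,1) -> (7,0)
Segment 2: (7,0) -> (5,0)
Segment 3: (5,0) -> (5,5)
Segment 4: (5,5) -> (9,5)
Segment 5: (9,5) -> (9,8)
Segment 6: (9,8) -> (10,8)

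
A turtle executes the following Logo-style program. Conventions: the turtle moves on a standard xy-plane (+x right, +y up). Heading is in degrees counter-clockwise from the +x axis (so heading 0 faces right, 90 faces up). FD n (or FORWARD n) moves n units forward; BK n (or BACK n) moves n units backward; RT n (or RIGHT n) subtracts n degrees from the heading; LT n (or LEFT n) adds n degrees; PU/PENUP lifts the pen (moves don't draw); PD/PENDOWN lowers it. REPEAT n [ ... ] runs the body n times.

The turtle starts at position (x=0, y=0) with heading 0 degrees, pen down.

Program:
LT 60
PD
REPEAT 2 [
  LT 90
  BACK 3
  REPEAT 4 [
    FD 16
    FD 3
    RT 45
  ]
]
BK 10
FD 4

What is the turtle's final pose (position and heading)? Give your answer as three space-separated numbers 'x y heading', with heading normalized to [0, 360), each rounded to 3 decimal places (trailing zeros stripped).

Answer: 59.803 43.842 240

Derivation:
Executing turtle program step by step:
Start: pos=(0,0), heading=0, pen down
LT 60: heading 0 -> 60
PD: pen down
REPEAT 2 [
  -- iteration 1/2 --
  LT 90: heading 60 -> 150
  BK 3: (0,0) -> (2.598,-1.5) [heading=150, draw]
  REPEAT 4 [
    -- iteration 1/4 --
    FD 16: (2.598,-1.5) -> (-11.258,6.5) [heading=150, draw]
    FD 3: (-11.258,6.5) -> (-13.856,8) [heading=150, draw]
    RT 45: heading 150 -> 105
    -- iteration 2/4 --
    FD 16: (-13.856,8) -> (-17.998,23.455) [heading=105, draw]
    FD 3: (-17.998,23.455) -> (-18.774,26.353) [heading=105, draw]
    RT 45: heading 105 -> 60
    -- iteration 3/4 --
    FD 16: (-18.774,26.353) -> (-10.774,40.209) [heading=60, draw]
    FD 3: (-10.774,40.209) -> (-9.274,42.807) [heading=60, draw]
    RT 45: heading 60 -> 15
    -- iteration 4/4 --
    FD 16: (-9.274,42.807) -> (6.181,46.948) [heading=15, draw]
    FD 3: (6.181,46.948) -> (9.079,47.725) [heading=15, draw]
    RT 45: heading 15 -> 330
  ]
  -- iteration 2/2 --
  LT 90: heading 330 -> 60
  BK 3: (9.079,47.725) -> (7.579,45.127) [heading=60, draw]
  REPEAT 4 [
    -- iteration 1/4 --
    FD 16: (7.579,45.127) -> (15.579,58.983) [heading=60, draw]
    FD 3: (15.579,58.983) -> (17.079,61.581) [heading=60, draw]
    RT 45: heading 60 -> 15
    -- iteration 2/4 --
    FD 16: (17.079,61.581) -> (32.533,65.722) [heading=15, draw]
    FD 3: (32.533,65.722) -> (35.431,66.499) [heading=15, draw]
    RT 45: heading 15 -> 330
    -- iteration 3/4 --
    FD 16: (35.431,66.499) -> (49.288,58.499) [heading=330, draw]
    FD 3: (49.288,58.499) -> (51.886,56.999) [heading=330, draw]
    RT 45: heading 330 -> 285
    -- iteration 4/4 --
    FD 16: (51.886,56.999) -> (56.027,41.544) [heading=285, draw]
    FD 3: (56.027,41.544) -> (56.803,38.646) [heading=285, draw]
    RT 45: heading 285 -> 240
  ]
]
BK 10: (56.803,38.646) -> (61.803,47.306) [heading=240, draw]
FD 4: (61.803,47.306) -> (59.803,43.842) [heading=240, draw]
Final: pos=(59.803,43.842), heading=240, 20 segment(s) drawn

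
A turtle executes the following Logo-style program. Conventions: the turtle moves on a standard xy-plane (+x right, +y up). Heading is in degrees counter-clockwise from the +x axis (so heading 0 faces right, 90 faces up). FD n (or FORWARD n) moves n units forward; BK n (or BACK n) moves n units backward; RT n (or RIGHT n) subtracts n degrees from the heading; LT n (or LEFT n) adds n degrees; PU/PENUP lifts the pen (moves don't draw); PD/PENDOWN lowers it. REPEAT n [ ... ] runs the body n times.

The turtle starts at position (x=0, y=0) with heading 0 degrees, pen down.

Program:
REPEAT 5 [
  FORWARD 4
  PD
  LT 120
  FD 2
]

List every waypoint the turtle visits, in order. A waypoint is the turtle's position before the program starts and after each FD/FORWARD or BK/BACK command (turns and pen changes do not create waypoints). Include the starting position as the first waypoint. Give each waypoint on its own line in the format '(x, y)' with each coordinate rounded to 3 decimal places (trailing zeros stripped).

Answer: (0, 0)
(4, 0)
(3, 1.732)
(1, 5.196)
(0, 3.464)
(-2, 0)
(0, 0)
(4, 0)
(3, 1.732)
(1, 5.196)
(0, 3.464)

Derivation:
Executing turtle program step by step:
Start: pos=(0,0), heading=0, pen down
REPEAT 5 [
  -- iteration 1/5 --
  FD 4: (0,0) -> (4,0) [heading=0, draw]
  PD: pen down
  LT 120: heading 0 -> 120
  FD 2: (4,0) -> (3,1.732) [heading=120, draw]
  -- iteration 2/5 --
  FD 4: (3,1.732) -> (1,5.196) [heading=120, draw]
  PD: pen down
  LT 120: heading 120 -> 240
  FD 2: (1,5.196) -> (0,3.464) [heading=240, draw]
  -- iteration 3/5 --
  FD 4: (0,3.464) -> (-2,0) [heading=240, draw]
  PD: pen down
  LT 120: heading 240 -> 0
  FD 2: (-2,0) -> (0,0) [heading=0, draw]
  -- iteration 4/5 --
  FD 4: (0,0) -> (4,0) [heading=0, draw]
  PD: pen down
  LT 120: heading 0 -> 120
  FD 2: (4,0) -> (3,1.732) [heading=120, draw]
  -- iteration 5/5 --
  FD 4: (3,1.732) -> (1,5.196) [heading=120, draw]
  PD: pen down
  LT 120: heading 120 -> 240
  FD 2: (1,5.196) -> (0,3.464) [heading=240, draw]
]
Final: pos=(0,3.464), heading=240, 10 segment(s) drawn
Waypoints (11 total):
(0, 0)
(4, 0)
(3, 1.732)
(1, 5.196)
(0, 3.464)
(-2, 0)
(0, 0)
(4, 0)
(3, 1.732)
(1, 5.196)
(0, 3.464)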